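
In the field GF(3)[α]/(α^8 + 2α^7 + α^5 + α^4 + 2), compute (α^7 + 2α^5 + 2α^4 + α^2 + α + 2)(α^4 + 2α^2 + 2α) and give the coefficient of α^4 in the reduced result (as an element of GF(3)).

Multiply in GF(3)[α]: (α^7 + 2α^5 + 2α^4 + α^2 + α + 2)·(α^4 + 2α^2 + 2α) = α^11 + α^9 + α^8 + α^7 + 2α^5 + α^4 + α^3 + α.
Reduce using α^8 ≡ α^7 + 2α^5 + 2α^4 + 1 (mod α^8 + 2α^7 + α^5 + α^4 + 2).
Reduced: α^7 + α^5 + 2α^4 + 2α^3 + α^2 + 2.

2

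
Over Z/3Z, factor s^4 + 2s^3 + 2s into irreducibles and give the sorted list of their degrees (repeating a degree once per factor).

Write g(s) = s^4 + 2s^3 + 2s.
Roots in Z/3Z: g(0) = 0 → root; g(1) = 2; g(2) = 0 → root.
Linear factors from roots: (s), (s + 1).
Complete factorization: g(s) = (s)·(s + 1)·(s^2 + s + 2).
Factor degrees with multiplicity: 1 + 1 + 2 = 4.

1, 1, 2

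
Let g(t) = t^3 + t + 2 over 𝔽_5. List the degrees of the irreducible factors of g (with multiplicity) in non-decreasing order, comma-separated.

Roots in 𝔽_5: g(0) = 2; g(1) = 4; g(2) = 2; g(3) = 2; g(4) = 0 → root.
Linear factors from roots: (t + 1).
Complete factorization: g(t) = (t + 1)·(t^2 - t + 2).
Factor degrees with multiplicity: 1 + 2 = 3.

1, 2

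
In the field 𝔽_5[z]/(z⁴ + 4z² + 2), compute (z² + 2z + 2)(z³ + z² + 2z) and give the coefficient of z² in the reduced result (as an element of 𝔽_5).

4

Multiply in 𝔽_5[z]: (z² + 2z + 2)·(z³ + z² + 2z) = z⁵ + 3z⁴ + z³ + z² + 4z.
Reduce using z⁴ ≡ z² + 3 (mod z⁴ + 4z² + 2).
Reduced: 2z³ + 4z² + 2z + 4.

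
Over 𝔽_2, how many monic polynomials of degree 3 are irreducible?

2

x^(2^3) − x is the product of all monic irreducibles of degree dividing 3; Möbius inversion gives N = (1/3) Σ μ(3/d)·2^d.
Divisors of 3: 1, 3; μ(3/d) for each: -1, 1.
Σ = − 2^1 + 2^3 = 6.
N = 6/3 = 2.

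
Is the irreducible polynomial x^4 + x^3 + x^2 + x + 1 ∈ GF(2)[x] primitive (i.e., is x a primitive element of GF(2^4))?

No

Write f(x) = x^4 + x^3 + x^2 + x + 1.
|GF(2^4)^×| = 2^4 − 1 = 15. Prime factorization: 15 = 3·5.
f is primitive ⇔ x has order 15 in GF(2)[x]/(f), i.e. x^(15/q) ≠ 1 for each prime q | 15.
x^(5) mod f = 1
x^(3) mod f = x^3.
Since x^(5) = 1, the order of x divides 5 < 15; not primitive.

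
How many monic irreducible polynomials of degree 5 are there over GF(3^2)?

By the necklace-counting formula, N_9(5) = (1/5) Σ_{d|5} μ(5/d)·9^d.
Divisors of 5: 1, 5; μ(5/d) for each: -1, 1.
Σ = − 9^1 + 9^5 = 59040.
N = 59040/5 = 11808.

11808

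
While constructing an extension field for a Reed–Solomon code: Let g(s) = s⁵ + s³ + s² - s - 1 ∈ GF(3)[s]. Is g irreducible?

Yes

Check for roots in GF(3): g(0) = 2; g(1) = 1; g(2) = 2.
No roots, so no linear factors.
Monic irreducibles of degree 2 over GF(3): s² + 1, s² + s - 1, s² - s - 1.
None of them divide g (all give nonzero remainder).
No irreducible factor of degree ≤ 2 exists, so g is irreducible over GF(3).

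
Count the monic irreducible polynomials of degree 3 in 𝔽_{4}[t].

20

Gauss's count: N_{4}(3) = (1/3) Σ_{d|3} μ(3/d)·4^d.
Divisors of 3: 1, 3; μ(3/d) for each: -1, 1.
Σ = − 4^1 + 4^3 = 60.
N = 60/3 = 20.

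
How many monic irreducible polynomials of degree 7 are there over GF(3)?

312

Gauss's count: N_{3}(7) = (1/7) Σ_{d|7} μ(7/d)·3^d.
Divisors of 7: 1, 7; μ(7/d) for each: -1, 1.
Σ = − 3^1 + 3^7 = 2184.
N = 2184/7 = 312.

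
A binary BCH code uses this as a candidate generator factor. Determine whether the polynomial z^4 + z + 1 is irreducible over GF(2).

Write m(z) = z^4 + z + 1.
Check for roots in GF(2): m(0) = 1; m(1) = 1.
No roots, so no linear factors.
Monic irreducibles of degree 2 over GF(2): z^2 + z + 1.
None of them divide m (all give nonzero remainder).
No irreducible factor of degree ≤ 2 exists, so m is irreducible over GF(2).

Yes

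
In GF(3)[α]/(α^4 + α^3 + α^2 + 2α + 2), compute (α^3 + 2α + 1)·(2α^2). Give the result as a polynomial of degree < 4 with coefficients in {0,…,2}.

Multiply in GF(3)[α]: (α^3 + 2α + 1)·(2α^2) = 2α^5 + α^3 + 2α^2.
Reduce using α^4 ≡ 2α^3 + 2α^2 + α + 1 (mod α^4 + α^3 + α^2 + 2α + 2).
Reduced: α^3 + 1.

α^3 + 1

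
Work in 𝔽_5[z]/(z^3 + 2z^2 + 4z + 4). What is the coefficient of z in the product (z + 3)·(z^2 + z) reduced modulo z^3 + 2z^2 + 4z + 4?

Multiply in 𝔽_5[z]: (z + 3)·(z^2 + z) = z^3 + 4z^2 + 3z.
Reduce using z^3 ≡ 3z^2 + z + 1 (mod z^3 + 2z^2 + 4z + 4).
Reduced: 2z^2 + 4z + 1.

4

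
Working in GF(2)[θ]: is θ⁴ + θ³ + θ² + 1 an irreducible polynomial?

No

Write g(θ) = θ⁴ + θ³ + θ² + 1.
Check for roots in GF(2): g(0) = 1; g(1) = 0 → root.
g(1) = 0, so (θ − 1) divides g(θ); g is reducible.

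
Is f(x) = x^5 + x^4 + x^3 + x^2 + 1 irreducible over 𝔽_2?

Check for roots in 𝔽_2: f(0) = 1; f(1) = 1.
No roots, so no linear factors.
Monic irreducibles of degree 2 over GF(2): x^2 + x + 1.
None of them divide f (all give nonzero remainder).
No irreducible factor of degree ≤ 2 exists, so f is irreducible over GF(2).

Yes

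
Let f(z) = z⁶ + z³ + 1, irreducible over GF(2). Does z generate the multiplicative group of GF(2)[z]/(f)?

|GF(2^6)^×| = 2^6 − 1 = 63. Prime factorization: 63 = 3^2·7.
f is primitive ⇔ z has order 63 in GF(2)[z]/(f), i.e. z^(63/q) ≠ 1 for each prime q | 63.
z^(21) mod f = z³.
z^(9) mod f = 1
Since z^(9) = 1, the order of z divides 9 < 63; not primitive.

No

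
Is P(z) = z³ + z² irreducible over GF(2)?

Check for roots in GF(2): P(0) = 0 → root; P(1) = 0 → root.
P(0) = 0, so (z) divides P(z); P is reducible.

No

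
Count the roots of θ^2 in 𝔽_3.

Write g(θ) = θ^2.
Evaluate at each of the 3 elements of 𝔽_3:
g(0) = 0 → root; g(1) = 1; g(2) = 1.
Roots: {0}.

1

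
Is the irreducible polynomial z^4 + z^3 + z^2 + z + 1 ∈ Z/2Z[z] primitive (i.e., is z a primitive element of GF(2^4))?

Write f(z) = z^4 + z^3 + z^2 + z + 1.
|GF(2^4)^×| = 2^4 − 1 = 15. Prime factorization: 15 = 3·5.
f is primitive ⇔ z has order 15 in GF(2)[z]/(f), i.e. z^(15/q) ≠ 1 for each prime q | 15.
z^(5) mod f = 1
z^(3) mod f = z^3.
Since z^(5) = 1, the order of z divides 5 < 15; not primitive.

No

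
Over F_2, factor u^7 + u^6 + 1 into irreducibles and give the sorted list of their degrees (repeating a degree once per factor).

7

Write g(u) = u^7 + u^6 + 1.
Roots in F_2: g(0) = 1; g(1) = 1.
Complete factorization: g(u) = (u^7 + u^6 + 1).
Factor degrees with multiplicity: 7 = 7.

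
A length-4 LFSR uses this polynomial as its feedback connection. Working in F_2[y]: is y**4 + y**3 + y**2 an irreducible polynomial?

No

Write P(y) = y**4 + y**3 + y**2.
Check for roots in F_2: P(0) = 0 → root; P(1) = 1.
P(0) = 0, so (y) divides P(y); P is reducible.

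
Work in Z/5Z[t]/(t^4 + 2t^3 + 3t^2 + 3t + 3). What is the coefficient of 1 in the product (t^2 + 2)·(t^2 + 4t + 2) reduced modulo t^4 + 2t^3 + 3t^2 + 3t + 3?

1

Multiply in Z/5Z[t]: (t^2 + 2)·(t^2 + 4t + 2) = t^4 + 4t^3 + 4t^2 + 3t + 4.
Reduce using t^4 ≡ 3t^3 + 2t^2 + 2t + 2 (mod t^4 + 2t^3 + 3t^2 + 3t + 3).
Reduced: 2t^3 + t^2 + 1.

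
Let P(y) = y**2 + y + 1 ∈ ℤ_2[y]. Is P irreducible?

Check for roots in ℤ_2: P(0) = 1; P(1) = 1.
No roots. A degree-2 polynomial over a field with no linear factor is irreducible.

Yes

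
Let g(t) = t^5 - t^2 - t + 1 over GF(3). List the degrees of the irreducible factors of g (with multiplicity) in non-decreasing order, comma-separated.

1, 1, 1, 2

Roots in GF(3): g(0) = 1; g(1) = 0 → root; g(2) = 0 → root.
Linear factors from roots: (t - 1), (t + 1).
Complete factorization: g(t) = (t - 1)·(t + 1)^2·(t^2 - t - 1).
Factor degrees with multiplicity: 1 + 1 + 1 + 2 = 5.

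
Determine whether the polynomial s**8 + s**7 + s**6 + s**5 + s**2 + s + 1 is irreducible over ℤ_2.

Write h(s) = s**8 + s**7 + s**6 + s**5 + s**2 + s + 1.
Check for roots in ℤ_2: h(0) = 1; h(1) = 1.
No roots, so no linear factors.
Monic irreducibles of degree 2 over GF(2): s**2 + s + 1.
None of them divide h (all give nonzero remainder).
Monic irreducibles of degree 3 over GF(2): s**3 + s + 1, s**3 + s**2 + 1.
None of them divide h (all give nonzero remainder).
Monic irreducibles of degree 4 over GF(2): s**4 + s + 1, s**4 + s**3 + 1, s**4 + s**3 + s**2 + s + 1.
None of them divide h (all give nonzero remainder).
No irreducible factor of degree ≤ 4 exists, so h is irreducible over GF(2).

Yes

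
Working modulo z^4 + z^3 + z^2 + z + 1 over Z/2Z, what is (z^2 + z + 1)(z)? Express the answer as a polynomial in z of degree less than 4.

Multiply in Z/2Z[z]: (z^2 + z + 1)·(z) = z^3 + z^2 + z.
Reduced: z^3 + z^2 + z.

z^3 + z^2 + z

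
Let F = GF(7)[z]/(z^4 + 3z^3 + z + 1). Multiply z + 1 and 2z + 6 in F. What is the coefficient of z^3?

Multiply in GF(7)[z]: (z + 1)·(2z + 6) = 2z^2 + z + 6.
Reduced: 2z^2 + z + 6.

0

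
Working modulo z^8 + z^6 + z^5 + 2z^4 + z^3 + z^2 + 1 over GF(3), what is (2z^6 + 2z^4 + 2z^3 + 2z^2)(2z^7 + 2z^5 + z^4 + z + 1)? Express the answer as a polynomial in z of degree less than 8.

Multiply in GF(3)[z]: (2z^6 + 2z^4 + 2z^3 + 2z^2)·(2z^7 + 2z^5 + z^4 + z + 1) = z^13 + 2z^11 + 2z^9 + 2z^7 + z^6 + 2z^5 + z^4 + z^3 + 2z^2.
Reduce using z^8 ≡ 2z^6 + 2z^5 + z^4 + 2z^3 + 2z^2 + 2 (mod z^8 + z^6 + z^5 + 2z^4 + z^3 + z^2 + 1).
Reduced: z^7 + z^6 + z^5 + 2z^4 + 2z^3 + z^2 + z + 1.

z^7 + z^6 + z^5 + 2z^4 + 2z^3 + z^2 + z + 1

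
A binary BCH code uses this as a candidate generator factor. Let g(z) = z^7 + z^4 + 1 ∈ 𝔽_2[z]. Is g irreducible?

Check for roots in 𝔽_2: g(0) = 1; g(1) = 1.
No roots, so no linear factors.
Monic irreducibles of degree 2 over GF(2): z^2 + z + 1.
None of them divide g (all give nonzero remainder).
Monic irreducibles of degree 3 over GF(2): z^3 + z + 1, z^3 + z^2 + 1.
None of them divide g (all give nonzero remainder).
No irreducible factor of degree ≤ 3 exists, so g is irreducible over GF(2).

Yes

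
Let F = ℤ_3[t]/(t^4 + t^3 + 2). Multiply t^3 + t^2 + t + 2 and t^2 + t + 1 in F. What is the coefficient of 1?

0

Multiply in ℤ_3[t]: (t^3 + t^2 + t + 2)·(t^2 + t + 1) = t^5 + 2t^4 + t^2 + 2.
Reduce using t^4 ≡ 2t^3 + 1 (mod t^4 + t^3 + 2).
Reduced: 2t^3 + t^2 + t.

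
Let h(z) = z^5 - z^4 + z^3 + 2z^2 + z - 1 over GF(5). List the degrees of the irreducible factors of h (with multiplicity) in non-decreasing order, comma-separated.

Roots in GF(5): h(0) = 4; h(1) = 3; h(2) = 3; h(3) = 4; h(4) = 2.
Complete factorization: h(z) = (z^5 - z^4 + z^3 + 2z^2 + z - 1).
Factor degrees with multiplicity: 5 = 5.

5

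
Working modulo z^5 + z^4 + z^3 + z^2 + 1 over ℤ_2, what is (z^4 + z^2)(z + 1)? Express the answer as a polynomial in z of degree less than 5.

1

Multiply in ℤ_2[z]: (z^4 + z^2)·(z + 1) = z^5 + z^4 + z^3 + z^2.
Reduce using z^5 ≡ z^4 + z^3 + z^2 + 1 (mod z^5 + z^4 + z^3 + z^2 + 1).
Reduced: 1.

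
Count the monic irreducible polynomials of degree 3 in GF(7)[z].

112

The number of monic irreducibles of degree 3 over GF(7) is (1/3)·Σ_{d∣3} μ(3/d) 7^d.
Divisors of 3: 1, 3; μ(3/d) for each: -1, 1.
Σ = − 7^1 + 7^3 = 336.
N = 336/3 = 112.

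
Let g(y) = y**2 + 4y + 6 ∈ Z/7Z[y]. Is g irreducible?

Check for roots in Z/7Z: g(0) = 6; g(1) = 4; g(2) = 4; g(3) = 6; g(4) = 3; g(5) = 2; g(6) = 3.
No roots. A degree-2 polynomial over a field with no linear factor is irreducible.

Yes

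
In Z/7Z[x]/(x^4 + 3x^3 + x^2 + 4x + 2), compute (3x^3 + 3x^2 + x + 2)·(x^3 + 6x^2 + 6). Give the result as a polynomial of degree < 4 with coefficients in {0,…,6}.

Multiply in Z/7Z[x]: (3x^3 + 3x^2 + x + 2)·(x^3 + 6x^2 + 6) = 3x^6 + 5x^4 + 5x^3 + 2x^2 + 6x + 5.
Reduce using x^4 ≡ 4x^3 + 6x^2 + 3x + 5 (mod x^4 + 3x^3 + x^2 + 4x + 2).
Reduced: 6x^3 + 3x^2 + 6x + 3.

6x^3 + 3x^2 + 6x + 3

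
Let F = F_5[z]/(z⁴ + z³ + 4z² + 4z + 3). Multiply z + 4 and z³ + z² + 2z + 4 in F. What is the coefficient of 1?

3

Multiply in F_5[z]: (z + 4)·(z³ + z² + 2z + 4) = z⁴ + z² + 2z + 1.
Reduce using z⁴ ≡ 4z³ + z² + z + 2 (mod z⁴ + z³ + 4z² + 4z + 3).
Reduced: 4z³ + 2z² + 3z + 3.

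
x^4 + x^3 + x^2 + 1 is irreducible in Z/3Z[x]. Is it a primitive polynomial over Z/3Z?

No

Write f(x) = x^4 + x^3 + x^2 + 1.
|GF(3^4)^×| = 3^4 − 1 = 80. Prime factorization: 80 = 2^4·5.
f is primitive ⇔ x has order 80 in GF(3)[x]/(f), i.e. x^(80/q) ≠ 1 for each prime q | 80.
x^(40) mod f = 1
x^(16) mod f = 2x^3 + x^2 + x.
Since x^(40) = 1, the order of x divides 40 < 80; not primitive.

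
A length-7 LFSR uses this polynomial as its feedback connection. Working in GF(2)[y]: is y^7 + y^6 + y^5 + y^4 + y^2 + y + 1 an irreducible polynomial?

Yes

Write m(y) = y^7 + y^6 + y^5 + y^4 + y^2 + y + 1.
Check for roots in GF(2): m(0) = 1; m(1) = 1.
No roots, so no linear factors.
Monic irreducibles of degree 2 over GF(2): y^2 + y + 1.
None of them divide m (all give nonzero remainder).
Monic irreducibles of degree 3 over GF(2): y^3 + y + 1, y^3 + y^2 + 1.
None of them divide m (all give nonzero remainder).
No irreducible factor of degree ≤ 3 exists, so m is irreducible over GF(2).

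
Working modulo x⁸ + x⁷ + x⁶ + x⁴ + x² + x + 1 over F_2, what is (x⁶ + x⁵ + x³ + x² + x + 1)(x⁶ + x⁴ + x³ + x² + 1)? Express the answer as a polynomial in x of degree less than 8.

x^7 + x^4 + x

Multiply in F_2[x]: (x⁶ + x⁵ + x³ + x² + x + 1)·(x⁶ + x⁴ + x³ + x² + 1) = x¹² + x¹¹ + x¹⁰ + x⁹ + x⁸ + x⁷ + x⁴ + x³ + x + 1.
Reduce using x⁸ ≡ x⁷ + x⁶ + x⁴ + x² + x + 1 (mod x⁸ + x⁷ + x⁶ + x⁴ + x² + x + 1).
Reduced: x⁷ + x⁴ + x.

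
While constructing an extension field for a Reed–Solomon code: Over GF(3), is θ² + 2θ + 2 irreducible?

Yes

Write g(θ) = θ² + 2θ + 2.
Check for roots in GF(3): g(0) = 2; g(1) = 2; g(2) = 1.
No roots. A degree-2 polynomial over a field with no linear factor is irreducible.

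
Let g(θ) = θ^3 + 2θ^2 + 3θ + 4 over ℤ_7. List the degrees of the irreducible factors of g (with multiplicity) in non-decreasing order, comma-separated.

1, 2

Linear factors from roots: (θ + 3).
Complete factorization: g(θ) = (θ + 3)·(θ^2 + 6θ + 6).
Factor degrees with multiplicity: 1 + 2 = 3.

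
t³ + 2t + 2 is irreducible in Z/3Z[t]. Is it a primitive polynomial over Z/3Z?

No

Write f(t) = t³ + 2t + 2.
|GF(3^3)^×| = 3^3 − 1 = 26. Prime factorization: 26 = 2·13.
f is primitive ⇔ t has order 26 in GF(3)[t]/(f), i.e. t^(26/q) ≠ 1 for each prime q | 26.
t^(13) mod f = 1
t^(2) mod f = t².
Since t^(13) = 1, the order of t divides 13 < 26; not primitive.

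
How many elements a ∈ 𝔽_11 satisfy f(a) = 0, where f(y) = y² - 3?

Evaluate at each of the 11 elements of 𝔽_11:
f(0) = 8; f(1) = 9; f(2) = 1; f(3) = 6; f(4) = 2; f(5) = 0 → root; f(6) = 0 → root; f(7) = 2; f(8) = 6; f(9) = 1; f(10) = 9.
Roots: {5, 6}.

2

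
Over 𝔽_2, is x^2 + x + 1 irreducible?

Yes

Write f(x) = x^2 + x + 1.
Check for roots in 𝔽_2: f(0) = 1; f(1) = 1.
No roots. A degree-2 polynomial over a field with no linear factor is irreducible.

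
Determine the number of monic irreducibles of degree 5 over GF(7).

Gauss's count: N_{7}(5) = (1/5) Σ_{d|5} μ(5/d)·7^d.
Divisors of 5: 1, 5; μ(5/d) for each: -1, 1.
Σ = − 7^1 + 7^5 = 16800.
N = 16800/5 = 3360.

3360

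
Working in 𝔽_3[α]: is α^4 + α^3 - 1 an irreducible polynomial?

Write g(α) = α^4 + α^3 - 1.
Check for roots in 𝔽_3: g(0) = 2; g(1) = 1; g(2) = 2.
No roots, so no linear factors.
Monic irreducibles of degree 2 over GF(3): α^2 + 1, α^2 + α - 1, α^2 - α - 1.
None of them divide g (all give nonzero remainder).
No irreducible factor of degree ≤ 2 exists, so g is irreducible over GF(3).

Yes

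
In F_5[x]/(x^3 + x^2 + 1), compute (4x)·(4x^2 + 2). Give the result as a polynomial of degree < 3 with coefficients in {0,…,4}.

4x^2 + 3x + 4

Multiply in F_5[x]: (4x)·(4x^2 + 2) = x^3 + 3x.
Reduce using x^3 ≡ 4x^2 + 4 (mod x^3 + x^2 + 1).
Reduced: 4x^2 + 3x + 4.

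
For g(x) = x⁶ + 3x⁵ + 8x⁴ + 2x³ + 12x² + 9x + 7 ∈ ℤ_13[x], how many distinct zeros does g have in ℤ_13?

Evaluate at each of the 13 elements of ℤ_13:
g(0) = 7; g(1) = 3; g(2) = 0 → root; g(3) = 1; g(4) = 11; g(5) = 0 → root; g(6) = 1; g(7) = 5; g(8) = 4; g(9) = 0 → root; g(10) = 6; g(11) = 0 → root; g(12) = 1.
Roots: {2, 5, 9, 11}.

4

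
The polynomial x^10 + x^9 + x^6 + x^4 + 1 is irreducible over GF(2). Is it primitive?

No

Write f(x) = x^10 + x^9 + x^6 + x^4 + 1.
|GF(2^10)^×| = 2^10 − 1 = 1023. Prime factorization: 1023 = 3·11·31.
f is primitive ⇔ x has order 1023 in GF(2)[x]/(f), i.e. x^(1023/q) ≠ 1 for each prime q | 1023.
x^(341) mod f = 1
x^(93) mod f = x^8 + x^6 + x^5 + x^3 + x^2 + x.
x^(33) mod f = x^8 + x^7 + x^6 + x^4 + 1.
Since x^(341) = 1, the order of x divides 341 < 1023; not primitive.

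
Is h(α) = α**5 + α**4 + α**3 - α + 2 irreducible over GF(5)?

Check for roots in GF(5): h(0) = 2; h(1) = 4; h(2) = 1; h(3) = 0 → root; h(4) = 2.
h(3) = 0, so (α − 3) divides h(α); h is reducible.

No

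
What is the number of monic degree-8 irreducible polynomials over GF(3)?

810

The number of monic irreducibles of degree 8 over GF(3) is (1/8)·Σ_{d∣8} μ(8/d) 3^d.
Divisors of 8: 1, 2, 4, 8; μ(8/d) for each: 0, 0, -1, 1.
Σ = − 3^4 + 3^8 = 6480.
N = 6480/8 = 810.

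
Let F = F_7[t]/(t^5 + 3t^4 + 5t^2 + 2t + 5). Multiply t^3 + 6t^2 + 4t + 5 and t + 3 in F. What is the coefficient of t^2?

Multiply in F_7[t]: (t^3 + 6t^2 + 4t + 5)·(t + 3) = t^4 + 2t^3 + t^2 + 3t + 1.
Reduced: t^4 + 2t^3 + t^2 + 3t + 1.

1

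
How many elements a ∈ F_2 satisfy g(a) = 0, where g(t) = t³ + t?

Evaluate at each of the 2 elements of F_2:
g(0) = 0 → root; g(1) = 0 → root.
Roots: {0, 1}.

2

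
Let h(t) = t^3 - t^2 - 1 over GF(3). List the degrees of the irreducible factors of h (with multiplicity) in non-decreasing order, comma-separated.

Roots in GF(3): h(0) = 2; h(1) = 2; h(2) = 0 → root.
Linear factors from roots: (t + 1).
Complete factorization: h(t) = (t + 1)·(t^2 + t - 1).
Factor degrees with multiplicity: 1 + 2 = 3.

1, 2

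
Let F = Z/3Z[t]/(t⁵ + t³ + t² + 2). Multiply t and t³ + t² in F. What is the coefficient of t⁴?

Multiply in Z/3Z[t]: (t)·(t³ + t²) = t⁴ + t³.
Reduced: t⁴ + t³.

1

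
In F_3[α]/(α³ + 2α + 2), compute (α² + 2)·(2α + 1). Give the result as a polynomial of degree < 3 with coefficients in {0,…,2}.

Multiply in F_3[α]: (α² + 2)·(2α + 1) = 2α³ + α² + α + 2.
Reduce using α³ ≡ α + 1 (mod α³ + 2α + 2).
Reduced: α² + 1.

α^2 + 1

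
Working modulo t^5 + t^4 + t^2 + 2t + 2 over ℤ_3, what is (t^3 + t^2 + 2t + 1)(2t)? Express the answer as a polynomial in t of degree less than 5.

Multiply in ℤ_3[t]: (t^3 + t^2 + 2t + 1)·(2t) = 2t^4 + 2t^3 + t^2 + 2t.
Reduced: 2t^4 + 2t^3 + t^2 + 2t.

2t^4 + 2t^3 + t^2 + 2t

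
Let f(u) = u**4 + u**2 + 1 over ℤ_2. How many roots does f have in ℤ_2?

0

Evaluate at each of the 2 elements of ℤ_2:
f(0) = 1; f(1) = 1.
No element is a root.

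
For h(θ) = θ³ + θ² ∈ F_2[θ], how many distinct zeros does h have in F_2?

Evaluate at each of the 2 elements of F_2:
h(0) = 0 → root; h(1) = 0 → root.
Roots: {0, 1}.

2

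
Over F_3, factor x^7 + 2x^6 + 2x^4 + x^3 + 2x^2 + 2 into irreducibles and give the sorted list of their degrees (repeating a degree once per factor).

Write g(x) = x^7 + 2x^6 + 2x^4 + x^3 + 2x^2 + 2.
Roots in F_3: g(0) = 2; g(1) = 1; g(2) = 0 → root.
Linear factors from roots: (x + 1).
Complete factorization: g(x) = (x + 1)·(x^2 + 2x + 2)·(x^2 + x + 2)^2.
Factor degrees with multiplicity: 1 + 2 + 2 + 2 = 7.

1, 2, 2, 2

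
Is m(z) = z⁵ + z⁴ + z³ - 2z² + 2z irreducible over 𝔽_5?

Check for roots in 𝔽_5: m(0) = 0 → root; m(1) = 3; m(2) = 2; m(3) = 4; m(4) = 0 → root.
m(0) = 0, so (z) divides m(z); m is reducible.

No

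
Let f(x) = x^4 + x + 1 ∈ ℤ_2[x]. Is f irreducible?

Check for roots in ℤ_2: f(0) = 1; f(1) = 1.
No roots, so no linear factors.
Monic irreducibles of degree 2 over GF(2): x^2 + x + 1.
None of them divide f (all give nonzero remainder).
No irreducible factor of degree ≤ 2 exists, so f is irreducible over GF(2).

Yes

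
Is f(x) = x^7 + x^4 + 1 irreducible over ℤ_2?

Yes

Check for roots in ℤ_2: f(0) = 1; f(1) = 1.
No roots, so no linear factors.
Monic irreducibles of degree 2 over GF(2): x^2 + x + 1.
None of them divide f (all give nonzero remainder).
Monic irreducibles of degree 3 over GF(2): x^3 + x + 1, x^3 + x^2 + 1.
None of them divide f (all give nonzero remainder).
No irreducible factor of degree ≤ 3 exists, so f is irreducible over GF(2).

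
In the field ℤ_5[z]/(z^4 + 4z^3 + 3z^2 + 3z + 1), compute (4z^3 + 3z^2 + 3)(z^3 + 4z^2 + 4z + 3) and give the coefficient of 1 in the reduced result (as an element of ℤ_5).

0

Multiply in ℤ_5[z]: (4z^3 + 3z^2 + 3)·(z^3 + 4z^2 + 4z + 3) = 4z^6 + 4z^5 + 3z^4 + 2z^3 + z^2 + 2z + 4.
Reduce using z^4 ≡ z^3 + 2z^2 + 2z + 4 (mod z^4 + 4z^3 + 3z^2 + 3z + 1).
Reduced: z^2 + 2z.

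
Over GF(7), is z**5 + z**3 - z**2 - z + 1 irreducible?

Write P(z) = z**5 + z**3 - z**2 - z + 1.
Check for roots in GF(7): P(0) = 1; P(1) = 1; P(2) = 0 → root; P(3) = 0 → root; P(4) = 5; P(5) = 1; P(6) = 6.
P(2) = 0, so (z − 2) divides P(z); P is reducible.

No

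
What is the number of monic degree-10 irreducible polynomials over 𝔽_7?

The number of monic irreducibles of degree 10 over GF(7) is (1/10)·Σ_{d∣10} μ(10/d) 7^d.
Divisors of 10: 1, 2, 5, 10; μ(10/d) for each: 1, -1, -1, 1.
Σ = 7^1 − 7^2 − 7^5 + 7^10 = 282458400.
N = 282458400/10 = 28245840.

28245840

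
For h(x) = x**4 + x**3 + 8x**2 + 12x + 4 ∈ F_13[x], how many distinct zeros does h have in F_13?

4

Evaluate at each of the 13 elements of F_13:
h(0) = 4; h(1) = 0 → root; h(2) = 6; h(3) = 12; h(4) = 6; h(5) = 0 → root; h(6) = 4; h(7) = 0 → root; h(8) = 7; h(9) = 3; h(10) = 3; h(11) = 7; h(12) = 0 → root.
Roots: {1, 5, 7, 12}.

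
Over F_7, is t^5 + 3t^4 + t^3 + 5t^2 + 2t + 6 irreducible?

Write m(t) = t^5 + 3t^4 + t^3 + 5t^2 + 2t + 6.
Check for roots in F_7: m(0) = 6; m(1) = 4; m(2) = 6; m(3) = 3; m(4) = 4; m(5) = 2; m(6) = 3.
No roots, so no linear factors.
Degree-2 irreducible divisors: test the 21 monic irreducibles of degree 2 over GF(7).
None of them divide m (all give nonzero remainder).
No irreducible factor of degree ≤ 2 exists, so m is irreducible over GF(7).

Yes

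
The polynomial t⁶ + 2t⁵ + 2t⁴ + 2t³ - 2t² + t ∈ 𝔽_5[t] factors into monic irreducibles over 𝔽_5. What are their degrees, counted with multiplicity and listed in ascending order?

1, 1, 4

Write h(t) = t⁶ + 2t⁵ + 2t⁴ + 2t³ - 2t² + t.
Roots in 𝔽_5: h(0) = 0 → root; h(1) = 1; h(2) = 0 → root; h(3) = 1; h(4) = 1.
Linear factors from roots: (t), (t - 2).
Complete factorization: h(t) = (t)·(t - 2)·(t⁴ - t³ + 2t + 2).
Factor degrees with multiplicity: 1 + 1 + 4 = 6.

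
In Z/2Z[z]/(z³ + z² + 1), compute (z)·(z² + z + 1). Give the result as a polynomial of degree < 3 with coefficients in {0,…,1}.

Multiply in Z/2Z[z]: (z)·(z² + z + 1) = z³ + z² + z.
Reduce using z³ ≡ z² + 1 (mod z³ + z² + 1).
Reduced: z + 1.

z + 1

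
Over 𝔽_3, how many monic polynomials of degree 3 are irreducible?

x^(3^3) − x is the product of all monic irreducibles of degree dividing 3; Möbius inversion gives N = (1/3) Σ μ(3/d)·3^d.
Divisors of 3: 1, 3; μ(3/d) for each: -1, 1.
Σ = − 3^1 + 3^3 = 24.
N = 24/3 = 8.

8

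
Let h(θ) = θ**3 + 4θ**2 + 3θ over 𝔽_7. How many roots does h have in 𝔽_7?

Evaluate at each of the 7 elements of 𝔽_7:
h(0) = 0 → root; h(1) = 1; h(2) = 2; h(3) = 2; h(4) = 0 → root; h(5) = 2; h(6) = 0 → root.
Roots: {0, 4, 6}.

3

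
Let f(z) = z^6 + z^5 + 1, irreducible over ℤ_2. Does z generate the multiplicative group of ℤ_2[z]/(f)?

Yes

|GF(2^6)^×| = 2^6 − 1 = 63. Prime factorization: 63 = 3^2·7.
f is primitive ⇔ z has order 63 in GF(2)[z]/(f), i.e. z^(63/q) ≠ 1 for each prime q | 63.
z^(21) mod f = z^5 + z^4 + z^3 + 1.
z^(9) mod f = z^5 + z^3 + z^2 + z + 1.
None equal 1, so z has full order 63; f is primitive.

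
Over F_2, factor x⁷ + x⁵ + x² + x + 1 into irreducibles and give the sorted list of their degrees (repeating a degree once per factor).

7

Write h(x) = x⁷ + x⁵ + x² + x + 1.
Roots in F_2: h(0) = 1; h(1) = 1.
Complete factorization: h(x) = (x⁷ + x⁵ + x² + x + 1).
Factor degrees with multiplicity: 7 = 7.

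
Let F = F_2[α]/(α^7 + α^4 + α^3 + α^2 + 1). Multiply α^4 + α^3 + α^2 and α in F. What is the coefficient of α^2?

Multiply in F_2[α]: (α^4 + α^3 + α^2)·(α) = α^5 + α^4 + α^3.
Reduced: α^5 + α^4 + α^3.

0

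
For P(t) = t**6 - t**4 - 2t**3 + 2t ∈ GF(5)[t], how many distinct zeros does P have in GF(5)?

Evaluate at each of the 5 elements of GF(5):
P(0) = 0 → root; P(1) = 0 → root; P(2) = 1; P(3) = 0 → root; P(4) = 0 → root.
Roots: {0, 1, 3, 4}.

4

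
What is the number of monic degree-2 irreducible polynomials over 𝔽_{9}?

36

x^(9^2) − x is the product of all monic irreducibles of degree dividing 2; Möbius inversion gives N = (1/2) Σ μ(2/d)·9^d.
Divisors of 2: 1, 2; μ(2/d) for each: -1, 1.
Σ = − 9^1 + 9^2 = 72.
N = 72/2 = 36.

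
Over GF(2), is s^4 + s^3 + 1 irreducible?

Write f(s) = s^4 + s^3 + 1.
Check for roots in GF(2): f(0) = 1; f(1) = 1.
No roots, so no linear factors.
Monic irreducibles of degree 2 over GF(2): s^2 + s + 1.
None of them divide f (all give nonzero remainder).
No irreducible factor of degree ≤ 2 exists, so f is irreducible over GF(2).

Yes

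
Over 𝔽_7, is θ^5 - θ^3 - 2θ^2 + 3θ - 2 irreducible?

No

Write g(θ) = θ^5 - θ^3 - 2θ^2 + 3θ - 2.
Check for roots in 𝔽_7: g(0) = 5; g(1) = 6; g(2) = 6; g(3) = 2; g(4) = 0 → root; g(5) = 2; g(6) = 0 → root.
g(4) = 0, so (θ − 4) divides g(θ); g is reducible.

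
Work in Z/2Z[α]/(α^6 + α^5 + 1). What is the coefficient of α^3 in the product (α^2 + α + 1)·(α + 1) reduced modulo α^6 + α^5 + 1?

Multiply in Z/2Z[α]: (α^2 + α + 1)·(α + 1) = α^3 + 1.
Reduced: α^3 + 1.

1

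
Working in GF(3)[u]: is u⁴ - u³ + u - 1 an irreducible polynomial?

Write h(u) = u⁴ - u³ + u - 1.
Check for roots in GF(3): h(0) = 2; h(1) = 0 → root; h(2) = 0 → root.
h(1) = 0, so (u − 1) divides h(u); h is reducible.

No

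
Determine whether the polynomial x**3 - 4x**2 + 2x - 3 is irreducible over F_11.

Yes

Write P(x) = x**3 - 4x**2 + 2x - 3.
Check each element of F_11 for a root: P(0)=8, P(1)=7, P(2)=4, P(3)=5, P(4)=5, P(5)=10, P(6)=4, P(7)=4, P(8)=5, P(9)=2, P(10)=1.
No roots. A degree-3 polynomial over a field with no linear factor is irreducible.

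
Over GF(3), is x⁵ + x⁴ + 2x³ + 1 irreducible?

Write h(x) = x⁵ + x⁴ + 2x³ + 1.
Check for roots in GF(3): h(0) = 1; h(1) = 2; h(2) = 2.
No roots, so no linear factors.
Monic irreducibles of degree 2 over GF(3): x² + 1, x² + x + 2, x² + 2x + 2.
None of them divide h (all give nonzero remainder).
No irreducible factor of degree ≤ 2 exists, so h is irreducible over GF(3).

Yes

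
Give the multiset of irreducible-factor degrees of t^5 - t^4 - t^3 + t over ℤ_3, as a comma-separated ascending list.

1, 1, 3

Write f(t) = t^5 - t^4 - t^3 + t.
Roots in ℤ_3: f(0) = 0 → root; f(1) = 0 → root; f(2) = 1.
Linear factors from roots: (t), (t - 1).
Complete factorization: f(t) = (t)·(t - 1)·(t^3 - t - 1).
Factor degrees with multiplicity: 1 + 1 + 3 = 5.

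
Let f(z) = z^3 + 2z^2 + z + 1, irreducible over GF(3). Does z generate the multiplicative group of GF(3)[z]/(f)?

Yes

|GF(3^3)^×| = 3^3 − 1 = 26. Prime factorization: 26 = 2·13.
f is primitive ⇔ z has order 26 in GF(3)[z]/(f), i.e. z^(26/q) ≠ 1 for each prime q | 26.
z^(13) mod f = 2.
z^(2) mod f = z^2.
None equal 1, so z has full order 26; f is primitive.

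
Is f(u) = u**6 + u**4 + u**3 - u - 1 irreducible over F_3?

Yes

Check for roots in F_3: f(0) = 2; f(1) = 1; f(2) = 1.
No roots, so no linear factors.
Monic irreducibles of degree 2 over GF(3): u**2 + 1, u**2 + u - 1, u**2 - u - 1.
None of them divide f (all give nonzero remainder).
Degree-3 irreducible divisors: test the 8 monic irreducibles of degree 3 over GF(3).
None of them divide f (all give nonzero remainder).
No irreducible factor of degree ≤ 3 exists, so f is irreducible over GF(3).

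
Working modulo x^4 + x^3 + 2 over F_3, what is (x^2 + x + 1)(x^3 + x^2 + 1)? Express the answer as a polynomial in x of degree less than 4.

x^3 + 2x^2 + 2x + 2

Multiply in F_3[x]: (x^2 + x + 1)·(x^3 + x^2 + 1) = x^5 + 2x^4 + 2x^3 + 2x^2 + x + 1.
Reduce using x^4 ≡ 2x^3 + 1 (mod x^4 + x^3 + 2).
Reduced: x^3 + 2x^2 + 2x + 2.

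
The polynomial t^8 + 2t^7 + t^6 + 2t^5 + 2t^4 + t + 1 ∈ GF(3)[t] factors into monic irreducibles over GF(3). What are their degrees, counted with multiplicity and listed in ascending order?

Write g(t) = t^8 + 2t^7 + t^6 + 2t^5 + 2t^4 + t + 1.
Roots in GF(3): g(0) = 1; g(1) = 1; g(2) = 0 → root.
Linear factors from roots: (t + 1).
Complete factorization: g(t) = (t + 1)^2·(t^2 + 2t + 2)·(t^4 + t^3 + 2t^2 + 2t + 2).
Factor degrees with multiplicity: 1 + 1 + 2 + 4 = 8.

1, 1, 2, 4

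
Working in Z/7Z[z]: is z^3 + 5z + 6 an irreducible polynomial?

No

Write f(z) = z^3 + 5z + 6.
Check for roots in Z/7Z: f(0) = 6; f(1) = 5; f(2) = 3; f(3) = 6; f(4) = 6; f(5) = 2; f(6) = 0 → root.
f(6) = 0, so (z − 6) divides f(z); f is reducible.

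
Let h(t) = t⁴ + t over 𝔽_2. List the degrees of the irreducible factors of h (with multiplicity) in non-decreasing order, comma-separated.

Roots in 𝔽_2: h(0) = 0 → root; h(1) = 0 → root.
Linear factors from roots: (t), (t + 1).
Complete factorization: h(t) = (t)·(t + 1)·(t² + t + 1).
Factor degrees with multiplicity: 1 + 1 + 2 = 4.

1, 1, 2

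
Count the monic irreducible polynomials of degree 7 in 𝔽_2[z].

By the necklace-counting formula, N_2(7) = (1/7) Σ_{d|7} μ(7/d)·2^d.
Divisors of 7: 1, 7; μ(7/d) for each: -1, 1.
Σ = − 2^1 + 2^7 = 126.
N = 126/7 = 18.

18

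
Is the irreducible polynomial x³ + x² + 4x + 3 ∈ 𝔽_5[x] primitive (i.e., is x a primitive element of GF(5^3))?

Yes

Write f(x) = x³ + x² + 4x + 3.
|GF(5^3)^×| = 5^3 − 1 = 124. Prime factorization: 124 = 2^2·31.
f is primitive ⇔ x has order 124 in GF(5)[x]/(f), i.e. x^(124/q) ≠ 1 for each prime q | 124.
x^(62) mod f = 4.
x^(4) mod f = 2x² + x + 3.
None equal 1, so x has full order 124; f is primitive.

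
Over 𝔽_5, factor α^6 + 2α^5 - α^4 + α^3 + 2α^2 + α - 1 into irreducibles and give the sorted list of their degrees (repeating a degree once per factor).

Write g(α) = α^6 + 2α^5 - α^4 + α^3 + 2α^2 + α - 1.
Roots in 𝔽_5: g(0) = 4; g(1) = 0 → root; g(2) = 4; g(3) = 1; g(4) = 2.
Linear factors from roots: (α - 1).
Complete factorization: g(α) = (α - 1)^2·(α^4 - α^3 + α^2 - α - 1).
Factor degrees with multiplicity: 1 + 1 + 4 = 6.

1, 1, 4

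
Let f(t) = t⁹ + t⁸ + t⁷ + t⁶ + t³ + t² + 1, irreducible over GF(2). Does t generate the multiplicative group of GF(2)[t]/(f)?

|GF(2^9)^×| = 2^9 − 1 = 511. Prime factorization: 511 = 7·73.
f is primitive ⇔ t has order 511 in GF(2)[t]/(f), i.e. t^(511/q) ≠ 1 for each prime q | 511.
t^(73) mod f = t³ + t².
t^(7) mod f = t⁷.
None equal 1, so t has full order 511; f is primitive.

Yes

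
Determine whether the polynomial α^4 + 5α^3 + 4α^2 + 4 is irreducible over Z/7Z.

No

Write h(α) = α^4 + 5α^3 + 4α^2 + 4.
Check for roots in Z/7Z: h(0) = 4; h(1) = 0 → root; h(2) = 6; h(3) = 4; h(4) = 0 → root; h(5) = 3; h(6) = 4.
h(1) = 0, so (α − 1) divides h(α); h is reducible.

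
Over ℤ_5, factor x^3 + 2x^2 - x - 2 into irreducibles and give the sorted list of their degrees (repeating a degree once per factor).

1, 1, 1

Write h(x) = x^3 + 2x^2 - x - 2.
Roots in ℤ_5: h(0) = 3; h(1) = 0 → root; h(2) = 2; h(3) = 0 → root; h(4) = 0 → root.
Linear factors from roots: (x - 1), (x + 2), (x + 1).
Complete factorization: h(x) = (x + 1)·(x + 2)·(x - 1).
Factor degrees with multiplicity: 1 + 1 + 1 = 3.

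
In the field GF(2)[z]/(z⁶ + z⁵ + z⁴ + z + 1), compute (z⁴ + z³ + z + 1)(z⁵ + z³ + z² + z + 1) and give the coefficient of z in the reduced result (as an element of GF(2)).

Multiply in GF(2)[z]: (z⁴ + z³ + z + 1)·(z⁵ + z³ + z² + z + 1) = z⁹ + z⁸ + z⁷ + z⁶ + z⁵ + z⁴ + z³ + 1.
Reduce using z⁶ ≡ z⁵ + z⁴ + z + 1 (mod z⁶ + z⁵ + z⁴ + z + 1).
Reduced: z⁴ + z.

1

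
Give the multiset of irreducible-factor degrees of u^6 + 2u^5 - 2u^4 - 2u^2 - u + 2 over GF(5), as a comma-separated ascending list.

1, 2, 3

Write f(u) = u^6 + 2u^5 - 2u^4 - 2u^2 - u + 2.
Roots in GF(5): f(0) = 2; f(1) = 0 → root; f(2) = 3; f(3) = 4; f(4) = 3.
Linear factors from roots: (u - 1).
Complete factorization: f(u) = (u - 1)·(u^2 + 2u - 1)·(u^3 + u^2 + 2).
Factor degrees with multiplicity: 1 + 2 + 3 = 6.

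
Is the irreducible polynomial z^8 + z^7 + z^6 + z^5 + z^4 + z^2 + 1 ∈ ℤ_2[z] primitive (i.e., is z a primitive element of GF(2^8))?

Write f(z) = z^8 + z^7 + z^6 + z^5 + z^4 + z^2 + 1.
|GF(2^8)^×| = 2^8 − 1 = 255. Prime factorization: 255 = 3·5·17.
f is primitive ⇔ z has order 255 in GF(2)[z]/(f), i.e. z^(255/q) ≠ 1 for each prime q | 255.
z^(85) mod f = z^6 + z^4 + z^3 + z^2 + 1.
z^(51) mod f = z^6 + z^5 + z^4 + z^3 + z.
z^(15) mod f = z^4 + z^2.
None equal 1, so z has full order 255; f is primitive.

Yes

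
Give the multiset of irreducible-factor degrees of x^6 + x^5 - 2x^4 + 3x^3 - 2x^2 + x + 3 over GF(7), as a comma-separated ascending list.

6

Write h(x) = x^6 + x^5 - 2x^4 + 3x^3 - 2x^2 + x + 3.
Complete factorization: h(x) = (x^6 + x^5 - 2x^4 + 3x^3 - 2x^2 + x + 3).
Factor degrees with multiplicity: 6 = 6.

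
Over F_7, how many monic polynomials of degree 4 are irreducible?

By the necklace-counting formula, N_7(4) = (1/4) Σ_{d|4} μ(4/d)·7^d.
Divisors of 4: 1, 2, 4; μ(4/d) for each: 0, -1, 1.
Σ = − 7^2 + 7^4 = 2352.
N = 2352/4 = 588.

588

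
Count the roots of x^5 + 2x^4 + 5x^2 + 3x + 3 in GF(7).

Write g(x) = x^5 + 2x^4 + 5x^2 + 3x + 3.
Evaluate at each of the 7 elements of GF(7):
g(0) = 3; g(1) = 0 → root; g(2) = 2; g(3) = 0 → root; g(4) = 0 → root; g(5) = 3; g(6) = 6.
Roots: {1, 3, 4}.

3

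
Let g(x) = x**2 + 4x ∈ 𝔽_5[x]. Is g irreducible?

No

Check for roots in 𝔽_5: g(0) = 0 → root; g(1) = 0 → root; g(2) = 2; g(3) = 1; g(4) = 2.
g(0) = 0, so (x) divides g(x); g is reducible.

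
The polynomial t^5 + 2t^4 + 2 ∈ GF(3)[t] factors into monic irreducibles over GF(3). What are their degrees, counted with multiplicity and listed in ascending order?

1, 1, 3

Write g(t) = t^5 + 2t^4 + 2.
Roots in GF(3): g(0) = 2; g(1) = 2; g(2) = 0 → root.
Linear factors from roots: (t + 1).
Complete factorization: g(t) = (t + 1)^2·(t^3 + 2t + 2).
Factor degrees with multiplicity: 1 + 1 + 3 = 5.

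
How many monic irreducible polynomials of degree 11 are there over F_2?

186

x^(2^11) − x is the product of all monic irreducibles of degree dividing 11; Möbius inversion gives N = (1/11) Σ μ(11/d)·2^d.
Divisors of 11: 1, 11; μ(11/d) for each: -1, 1.
Σ = − 2^1 + 2^11 = 2046.
N = 2046/11 = 186.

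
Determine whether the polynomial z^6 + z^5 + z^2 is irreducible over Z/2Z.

Write m(z) = z^6 + z^5 + z^2.
Check for roots in Z/2Z: m(0) = 0 → root; m(1) = 1.
m(0) = 0, so (z) divides m(z); m is reducible.

No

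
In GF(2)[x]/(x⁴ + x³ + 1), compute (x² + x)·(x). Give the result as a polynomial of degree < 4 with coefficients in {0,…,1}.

Multiply in GF(2)[x]: (x² + x)·(x) = x³ + x².
Reduced: x³ + x².

x^3 + x^2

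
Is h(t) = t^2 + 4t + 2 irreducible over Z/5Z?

Check for roots in Z/5Z: h(0) = 2; h(1) = 2; h(2) = 4; h(3) = 3; h(4) = 4.
No roots. A degree-2 polynomial over a field with no linear factor is irreducible.

Yes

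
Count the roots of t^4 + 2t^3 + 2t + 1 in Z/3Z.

1

Write h(t) = t^4 + 2t^3 + 2t + 1.
Evaluate at each of the 3 elements of Z/3Z:
h(0) = 1; h(1) = 0 → root; h(2) = 1.
Roots: {1}.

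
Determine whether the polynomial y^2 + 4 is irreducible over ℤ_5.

Write g(y) = y^2 + 4.
Check for roots in ℤ_5: g(0) = 4; g(1) = 0 → root; g(2) = 3; g(3) = 3; g(4) = 0 → root.
g(1) = 0, so (y − 1) divides g(y); g is reducible.

No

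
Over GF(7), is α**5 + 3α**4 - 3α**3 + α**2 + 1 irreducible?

No

Write P(α) = α**5 + 3α**4 - 3α**3 + α**2 + 1.
Check for roots in GF(7): P(0) = 1; P(1) = 3; P(2) = 5; P(3) = 2; P(4) = 0 → root; P(5) = 3; P(6) = 0 → root.
P(4) = 0, so (α − 4) divides P(α); P is reducible.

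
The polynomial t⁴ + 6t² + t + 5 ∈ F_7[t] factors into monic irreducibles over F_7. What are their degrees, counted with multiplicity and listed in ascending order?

2, 2

Write f(t) = t⁴ + 6t² + t + 5.
Complete factorization: f(t) = (t² + t + 3)·(t² + 6t + 4).
Factor degrees with multiplicity: 2 + 2 = 4.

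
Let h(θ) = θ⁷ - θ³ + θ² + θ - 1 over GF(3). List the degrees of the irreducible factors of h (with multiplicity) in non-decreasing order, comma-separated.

Roots in GF(3): h(0) = 2; h(1) = 1; h(2) = 2.
Complete factorization: h(θ) = (θ⁷ - θ³ + θ² + θ - 1).
Factor degrees with multiplicity: 7 = 7.

7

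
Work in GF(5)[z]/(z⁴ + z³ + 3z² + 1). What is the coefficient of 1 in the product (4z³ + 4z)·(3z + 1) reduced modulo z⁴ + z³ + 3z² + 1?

Multiply in GF(5)[z]: (4z³ + 4z)·(3z + 1) = 2z⁴ + 4z³ + 2z² + 4z.
Reduce using z⁴ ≡ 4z³ + 2z² + 4 (mod z⁴ + z³ + 3z² + 1).
Reduced: 2z³ + z² + 4z + 3.

3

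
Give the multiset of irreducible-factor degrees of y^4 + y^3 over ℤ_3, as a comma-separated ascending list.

1, 1, 1, 1

Write f(y) = y^4 + y^3.
Roots in ℤ_3: f(0) = 0 → root; f(1) = 2; f(2) = 0 → root.
Linear factors from roots: (y), (y + 1).
Complete factorization: f(y) = (y + 1)·(y)^3.
Factor degrees with multiplicity: 1 + 1 + 1 + 1 = 4.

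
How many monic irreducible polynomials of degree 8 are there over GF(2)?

The number of monic irreducibles of degree 8 over GF(2) is (1/8)·Σ_{d∣8} μ(8/d) 2^d.
Divisors of 8: 1, 2, 4, 8; μ(8/d) for each: 0, 0, -1, 1.
Σ = − 2^4 + 2^8 = 240.
N = 240/8 = 30.

30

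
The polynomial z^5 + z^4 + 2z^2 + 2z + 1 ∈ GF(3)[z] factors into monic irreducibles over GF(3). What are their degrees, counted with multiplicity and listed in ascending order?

Write h(z) = z^5 + z^4 + 2z^2 + 2z + 1.
Roots in GF(3): h(0) = 1; h(1) = 1; h(2) = 1.
Complete factorization: h(z) = (z^2 + 1)·(z^3 + z^2 + 2z + 1).
Factor degrees with multiplicity: 2 + 3 = 5.

2, 3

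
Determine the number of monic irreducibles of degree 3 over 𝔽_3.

8

x^(3^3) − x is the product of all monic irreducibles of degree dividing 3; Möbius inversion gives N = (1/3) Σ μ(3/d)·3^d.
Divisors of 3: 1, 3; μ(3/d) for each: -1, 1.
Σ = − 3^1 + 3^3 = 24.
N = 24/3 = 8.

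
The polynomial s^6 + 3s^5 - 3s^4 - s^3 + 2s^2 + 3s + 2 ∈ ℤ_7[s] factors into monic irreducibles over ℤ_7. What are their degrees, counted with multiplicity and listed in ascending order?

1, 2, 3

Write f(s) = s^6 + 3s^5 - 3s^4 - s^3 + 2s^2 + 3s + 2.
Linear factors from roots: (s - 1).
Complete factorization: f(s) = (s - 1)·(s^2 + 2s + 2)·(s^3 + 2s^2 + 2s - 1).
Factor degrees with multiplicity: 1 + 2 + 3 = 6.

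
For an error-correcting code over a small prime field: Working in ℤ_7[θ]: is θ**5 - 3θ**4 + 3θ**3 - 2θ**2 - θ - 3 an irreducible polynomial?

Write m(θ) = θ**5 - 3θ**4 + 3θ**3 - 2θ**2 - θ - 3.
Check for roots in ℤ_7: m(0) = 4; m(1) = 2; m(2) = 2; m(3) = 1; m(4) = 3; m(5) = 6; m(6) = 3.
No roots, so no linear factors.
Degree-2 irreducible divisors: test the 21 monic irreducibles of degree 2 over GF(7).
None of them divide m (all give nonzero remainder).
No irreducible factor of degree ≤ 2 exists, so m is irreducible over GF(7).

Yes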